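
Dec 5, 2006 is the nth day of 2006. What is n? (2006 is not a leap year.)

339

Days in months before Dec: 31 + 28 + 31 + 30 + 31 + 30 + 31 + 31 + 30 + 31 + 30 = 334.
Plus 5 days into Dec → day 339.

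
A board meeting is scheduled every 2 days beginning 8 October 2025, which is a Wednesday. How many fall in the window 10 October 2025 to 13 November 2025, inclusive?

Occurrences land 2·i days after 8 October 2025 for i = 0, 1, 2, …
10 October 2025 is 2 days after the start; 2 ÷ 2 = 1 remainder 0. First occurrence in the window: #2 on 10 October 2025 (1×2 = 2 days in).
13 November 2025 is 36 days after the start; 36 ÷ 2 = 18 remainder 0. Last occurrence in the window: #19 on 13 November 2025.
Occurrences #2 through #19: 18 in total.

18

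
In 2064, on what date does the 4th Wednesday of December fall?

The first Wednesday of December 2064 is December 3.
The 4th Wednesday is 3 weeks later: 3 + 21 = 24.

24 December 2064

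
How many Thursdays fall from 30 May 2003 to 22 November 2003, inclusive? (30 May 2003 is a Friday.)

30 May 2003 is a Friday; the first Thursday on or after it is 5 June 2003 (6 days later).
From 5 June 2003 to 22 November 2003: 25 + 31 + 31 + 30 + 31 + 22 = 170 days (rest of June, July, August, September, October, November).
170 ÷ 7 = 24 full weeks with remainder 2, so 24 more Thursdays after the first → 25.

25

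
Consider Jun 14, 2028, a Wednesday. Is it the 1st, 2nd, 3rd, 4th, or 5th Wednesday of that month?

Day 14 falls in week ⌈14/7⌉ of the month.
Days 1–7 hold the 1st Wednesday, 8–14 the 2nd, 15–21 the 3rd, 22–28 the 4th, 29–31 the 5th.
14 is in the range for the 2nd.

2nd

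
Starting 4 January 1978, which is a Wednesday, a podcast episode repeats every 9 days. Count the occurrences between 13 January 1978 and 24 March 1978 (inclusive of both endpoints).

Occurrences land 9·i days after 4 January 1978 for i = 0, 1, 2, …
13 January 1978 is 9 days after the start; 9 ÷ 9 = 1 remainder 0. First occurrence in the window: #2 on 13 January 1978 (1×9 = 9 days in).
24 March 1978 is 79 days after the start; 79 ÷ 9 = 8 remainder 7. Last occurrence in the window: #9 on 17 March 1978.
Occurrences #2 through #9: 8 in total.

8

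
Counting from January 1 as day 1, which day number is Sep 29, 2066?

272

Days in months before Sep: 31 + 28 + 31 + 30 + 31 + 30 + 31 + 31 = 243.
Plus 29 days into Sep → day 272.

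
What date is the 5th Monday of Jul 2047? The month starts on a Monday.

Jul 29, 2047

Jul 2047 begins on a Monday, so the first Monday is Jul 1.
The 5th Monday is 4 weeks later: 1 + 28 = 29.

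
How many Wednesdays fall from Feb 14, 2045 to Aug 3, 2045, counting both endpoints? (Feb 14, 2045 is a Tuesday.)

25

Feb 14, 2045 is a Tuesday; the first Wednesday on or after it is Feb 15, 2045 (1 day later).
From Feb 15, 2045 to Aug 3, 2045: 13 + 31 + 30 + 31 + 30 + 31 + 3 = 169 days (rest of Feb, Mar, Apr, May, Jun, Jul, Aug).
169 ÷ 7 = 24 full weeks with remainder 1, so 24 more Wednesdays after the first → 25.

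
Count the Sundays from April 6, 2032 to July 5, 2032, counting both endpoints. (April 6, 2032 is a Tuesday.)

April 6, 2032 is a Tuesday; the first Sunday on or after it is April 11, 2032 (5 days later).
From April 11, 2032 to July 5, 2032: 19 + 31 + 30 + 5 = 85 days (rest of April, May, June, July).
85 ÷ 7 = 12 full weeks with remainder 1, so 12 more Sundays after the first → 13.

13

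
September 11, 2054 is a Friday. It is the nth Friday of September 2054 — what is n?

Day 11 falls in week ⌈11/7⌉ of the month.
Days 1–7 hold the 1st Friday, 8–14 the 2nd, 15–21 the 3rd, 22–28 the 4th, 29–31 the 5th.
11 is in the range for the 2nd.

2nd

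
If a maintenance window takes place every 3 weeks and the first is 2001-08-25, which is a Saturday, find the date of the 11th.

The 11th occurrence is 10 intervals after the first: 10 × 21 = 210 days after 2001-08-25.
August has 31 days — 6 days to the end of August leaves 204.
September has 30 days (174 left).
October has 31 days (143 left).
November has 30 days (113 left).
December has 31 days (82 left).
January has 31 days (51 left).
February has 28 days (23 left).
23 days into March → 2002-03-23.

2002-03-23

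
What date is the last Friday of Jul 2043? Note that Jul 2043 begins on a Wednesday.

Jul 2043 begins on a Wednesday, so the first Friday is Jul 3 (2 days later).
Jul 2043 has 31 days. Adding weeks: 3, 10, 17, 24, 31 — the last one ≤ 31 is the 31st.

Jul 31, 2043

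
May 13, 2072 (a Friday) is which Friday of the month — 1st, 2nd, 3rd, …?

2nd

Day 13 falls in week ⌈13/7⌉ of the month.
Days 1–7 hold the 1st Friday, 8–14 the 2nd, 15–21 the 3rd, 22–28 the 4th, 29–31 the 5th.
13 is in the range for the 2nd.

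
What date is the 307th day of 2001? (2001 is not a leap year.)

2001-11-03

January has 31 days (307 − 31 = 276 remain).
February has 28 days (276 − 28 = 248 remain).
March has 31 days (248 − 31 = 217 remain).
April has 30 days (217 − 30 = 187 remain).
May has 31 days (187 − 31 = 156 remain).
June has 30 days (156 − 30 = 126 remain).
July has 31 days (126 − 31 = 95 remain).
August has 31 days (95 − 31 = 64 remain).
September has 30 days (64 − 30 = 34 remain).
October has 31 days (34 − 31 = 3 remain).
3 into November → November 3.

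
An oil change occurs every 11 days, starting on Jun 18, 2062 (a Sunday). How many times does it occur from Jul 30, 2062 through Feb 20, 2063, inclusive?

19

Occurrences land 11·i days after Jun 18, 2062 for i = 0, 1, 2, …
Jul 30, 2062 is 42 days after the start; 42 ÷ 11 = 3 remainder 9; since the remainder is 9, round up to i = 4. First occurrence in the window: #5 on Aug 1, 2062 (4×11 = 44 days in).
Feb 20, 2063 is 247 days after the start; 247 ÷ 11 = 22 remainder 5. Last occurrence in the window: #23 on Feb 15, 2063.
Occurrences #5 through #23: 19 in total.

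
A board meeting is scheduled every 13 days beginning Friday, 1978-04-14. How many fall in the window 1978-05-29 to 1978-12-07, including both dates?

15

Occurrences land 13·i days after 1978-04-14 for i = 0, 1, 2, …
1978-05-29 is 45 days after the start; 45 ÷ 13 = 3 remainder 6; since the remainder is 6, round up to i = 4. First occurrence in the window: #5 on 1978-06-05 (4×13 = 52 days in).
1978-12-07 is 237 days after the start; 237 ÷ 13 = 18 remainder 3. Last occurrence in the window: #19 on 1978-12-04.
Occurrences #5 through #19: 15 in total.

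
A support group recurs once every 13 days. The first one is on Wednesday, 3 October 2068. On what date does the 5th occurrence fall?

24 November 2068

The 5th occurrence is 4 intervals after the first: 4 × 13 = 52 days after 3 October 2068.
October has 31 days — 28 days to the end of October leaves 24.
24 days into November → 24 November 2068.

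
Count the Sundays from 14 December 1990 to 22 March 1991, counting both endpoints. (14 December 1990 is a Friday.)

14

14 December 1990 is a Friday; the first Sunday on or after it is 16 December 1990 (2 days later).
From 16 December 1990 to 22 March 1991: 15 + 31 + 28 + 22 = 96 days (rest of December, January, February, March).
96 ÷ 7 = 13 full weeks with remainder 5, so 13 more Sundays after the first → 14.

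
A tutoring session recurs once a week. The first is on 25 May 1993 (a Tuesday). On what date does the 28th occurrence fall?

30 November 1993

The 28th occurrence is 27 intervals after the first: 27 × 7 = 189 days after 25 May 1993.
May has 31 days — 6 days to the end of May leaves 183.
June has 30 days (153 left).
July has 31 days (122 left).
August has 31 days (91 left).
September has 30 days (61 left).
October has 31 days (30 left).
30 days into November → 30 November 1993.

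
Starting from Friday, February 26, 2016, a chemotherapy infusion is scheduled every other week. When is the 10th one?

July 1, 2016

The 10th occurrence is 9 intervals after the first: 9 × 14 = 126 days after February 26, 2016.
February has 29 days — 3 days to the end of February leaves 123.
March has 31 days (92 left).
April has 30 days (62 left).
May has 31 days (31 left).
June has 30 days (1 left).
1 day into July → July 1, 2016.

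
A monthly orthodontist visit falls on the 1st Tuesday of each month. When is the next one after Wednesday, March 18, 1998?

March 1998 starts on a Sunday, so its 1st Tuesday is March 3, 1998 (2 days in).
That is not after March 18, 1998, so look at April 1998.
April 1998 starts on a Wednesday, so its 1st Tuesday is April 7, 1998 (6 days in).

April 7, 1998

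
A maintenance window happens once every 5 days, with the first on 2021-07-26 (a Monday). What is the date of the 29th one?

The 29th occurrence is 28 intervals after the first: 28 × 5 = 140 days after 2021-07-26.
July has 31 days — 5 days to the end of July leaves 135.
August has 31 days (104 left).
September has 30 days (74 left).
October has 31 days (43 left).
November has 30 days (13 left).
13 days into December → 2021-12-13.

2021-12-13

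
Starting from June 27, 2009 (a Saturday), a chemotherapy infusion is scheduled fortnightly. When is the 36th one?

October 30, 2010

The 36th occurrence is 35 intervals after the first: 35 × 14 = 490 days after June 27, 2009.
June has 30 days — 3 days to the end of June leaves 487.
From end of June to end of 2009 is 184 days (303 left).
January has 31 days (272 left).
February has 28 days (244 left).
March has 31 days (213 left).
April has 30 days (183 left).
May has 31 days (152 left).
June has 30 days (122 left).
July has 31 days (91 left).
August has 31 days (60 left).
September has 30 days (30 left).
30 days into October → October 30, 2010.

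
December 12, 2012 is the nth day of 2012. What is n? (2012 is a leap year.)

Days in months before December: 31 + 29 + 31 + 30 + 31 + 30 + 31 + 31 + 30 + 31 + 30 = 335.
Plus 12 days into December → day 347.

347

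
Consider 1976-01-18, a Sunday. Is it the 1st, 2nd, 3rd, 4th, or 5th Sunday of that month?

Day 18 falls in week ⌈18/7⌉ of the month.
Days 1–7 hold the 1st Sunday, 8–14 the 2nd, 15–21 the 3rd, 22–28 the 4th, 29–31 the 5th.
18 is in the range for the 3rd.

3rd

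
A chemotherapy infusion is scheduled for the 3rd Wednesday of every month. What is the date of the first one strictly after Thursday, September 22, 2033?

October 19, 2033

September 2033 starts on a Thursday; its first Wednesday is the 7th, so the 3rd Wednesday is the 21st — September 21, 2033.
That is not after September 22, 2033, so look at October 2033.
October 2033 starts on a Saturday; its first Wednesday is the 5th, so the 3rd Wednesday is the 19th — October 19, 2033.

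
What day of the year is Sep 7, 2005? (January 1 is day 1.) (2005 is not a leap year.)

Days in months before Sep: 31 + 28 + 31 + 30 + 31 + 30 + 31 + 31 = 243.
Plus 7 days into Sep → day 250.

250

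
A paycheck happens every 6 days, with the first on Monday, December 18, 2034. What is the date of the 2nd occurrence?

The 2nd occurrence is 1 interval after the first: 1 × 6 = 6 days after December 18, 2034.
6 days later is December 24, 2034.

December 24, 2034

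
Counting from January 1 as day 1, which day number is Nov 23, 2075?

327

Days in months before Nov: 31 + 28 + 31 + 30 + 31 + 30 + 31 + 31 + 30 + 31 = 304.
Plus 23 days into Nov → day 327.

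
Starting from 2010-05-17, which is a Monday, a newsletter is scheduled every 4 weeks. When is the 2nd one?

The 2nd occurrence is 1 interval after the first: 1 × 28 = 28 days after 2010-05-17.
May has 31 days — 14 days to the end of May leaves 14.
14 days into June → 2010-06-14.

2010-06-14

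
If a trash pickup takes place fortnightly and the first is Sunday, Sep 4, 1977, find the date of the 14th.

The 14th occurrence is 13 intervals after the first: 13 × 14 = 182 days after Sep 4, 1977.
Sep has 30 days — 26 days to the end of Sep leaves 156.
Oct has 31 days (125 left).
Nov has 30 days (95 left).
Dec has 31 days (64 left).
Jan has 31 days (33 left).
Feb has 28 days (5 left).
5 days into Mar → Mar 5, 1978.

Mar 5, 1978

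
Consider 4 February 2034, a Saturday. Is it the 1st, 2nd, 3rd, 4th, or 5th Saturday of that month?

Day 4 falls in week ⌈4/7⌉ of the month.
Days 1–7 hold the 1st Saturday, 8–14 the 2nd, 15–21 the 3rd, 22–28 the 4th, 29–31 the 5th.
4 is in the range for the 1st.

1st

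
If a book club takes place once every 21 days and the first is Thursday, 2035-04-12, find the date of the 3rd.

The 3rd occurrence is 2 intervals after the first: 2 × 21 = 42 days after 2035-04-12.
April has 30 days — 18 days to the end of April leaves 24.
24 days into May → 2035-05-24.

2035-05-24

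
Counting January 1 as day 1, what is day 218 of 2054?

January has 31 days (218 − 31 = 187 remain).
February has 28 days (187 − 28 = 159 remain).
March has 31 days (159 − 31 = 128 remain).
April has 30 days (128 − 30 = 98 remain).
May has 31 days (98 − 31 = 67 remain).
June has 30 days (67 − 30 = 37 remain).
July has 31 days (37 − 31 = 6 remain).
6 into August → August 6.

2054-08-06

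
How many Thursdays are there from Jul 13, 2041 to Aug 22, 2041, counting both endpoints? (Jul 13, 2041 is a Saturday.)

Jul 13, 2041 is a Saturday; the first Thursday on or after it is Jul 18, 2041 (5 days later).
From Jul 18, 2041 to Aug 22, 2041: 13 + 22 = 35 days (rest of Jul, Aug).
35 ÷ 7 = 5 full weeks with remainder 0, so 5 more Thursdays after the first → 6.

6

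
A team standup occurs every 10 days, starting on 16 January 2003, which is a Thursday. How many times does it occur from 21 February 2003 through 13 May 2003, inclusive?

Occurrences land 10·i days after 16 January 2003 for i = 0, 1, 2, …
21 February 2003 is 36 days after the start; 36 ÷ 10 = 3 remainder 6; since the remainder is 6, round up to i = 4. First occurrence in the window: #5 on 25 February 2003 (4×10 = 40 days in).
13 May 2003 is 117 days after the start; 117 ÷ 10 = 11 remainder 7. Last occurrence in the window: #12 on 6 May 2003.
Occurrences #5 through #12: 8 in total.

8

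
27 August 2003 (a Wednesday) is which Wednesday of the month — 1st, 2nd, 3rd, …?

4th

Day 27 falls in week ⌈27/7⌉ of the month.
Days 1–7 hold the 1st Wednesday, 8–14 the 2nd, 15–21 the 3rd, 22–28 the 4th, 29–31 the 5th.
27 is in the range for the 4th.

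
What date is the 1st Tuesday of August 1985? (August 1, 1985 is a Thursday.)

6 August 1985

August 1985 begins on a Thursday, so the first Tuesday is August 6 (5 days later).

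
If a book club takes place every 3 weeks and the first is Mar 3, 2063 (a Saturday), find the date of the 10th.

Sep 8, 2063

The 10th occurrence is 9 intervals after the first: 9 × 21 = 189 days after Mar 3, 2063.
Mar has 31 days — 28 days to the end of Mar leaves 161.
Apr has 30 days (131 left).
May has 31 days (100 left).
Jun has 30 days (70 left).
Jul has 31 days (39 left).
Aug has 31 days (8 left).
8 days into Sep → Sep 8, 2063.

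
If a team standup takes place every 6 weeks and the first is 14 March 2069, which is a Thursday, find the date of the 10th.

27 March 2070

The 10th occurrence is 9 intervals after the first: 9 × 42 = 378 days after 14 March 2069.
March has 31 days — 17 days to the end of March leaves 361.
April has 30 days (331 left).
May has 31 days (300 left).
June has 30 days (270 left).
July has 31 days (239 left).
August has 31 days (208 left).
September has 30 days (178 left).
October has 31 days (147 left).
November has 30 days (117 left).
December has 31 days (86 left).
January has 31 days (55 left).
February has 28 days (27 left).
27 days into March → 27 March 2070.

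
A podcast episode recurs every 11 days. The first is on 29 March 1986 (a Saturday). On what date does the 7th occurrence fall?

3 June 1986

The 7th occurrence is 6 intervals after the first: 6 × 11 = 66 days after 29 March 1986.
March has 31 days — 2 days to the end of March leaves 64.
April has 30 days (34 left).
May has 31 days (3 left).
3 days into June → 3 June 1986.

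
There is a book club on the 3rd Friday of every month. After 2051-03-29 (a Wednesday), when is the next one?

March 2051 starts on a Wednesday; its first Friday is the 3rd, so the 3rd Friday is the 17th — 2051-03-17.
That is not after 2051-03-29, so look at April 2051.
April 2051 starts on a Saturday; its first Friday is the 7th, so the 3rd Friday is the 21st — 2051-04-21.

2051-04-21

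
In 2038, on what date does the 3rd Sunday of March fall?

2038-03-21

The first Sunday of March 2038 is March 7.
The 3rd Sunday is 2 weeks later: 7 + 14 = 21.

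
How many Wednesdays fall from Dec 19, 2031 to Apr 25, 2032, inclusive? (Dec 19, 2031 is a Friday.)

18

Dec 19, 2031 is a Friday; the first Wednesday on or after it is Dec 24, 2031 (5 days later).
From Dec 24, 2031 to Apr 25, 2032: 7 + 31 + 29 + 31 + 25 = 123 days (rest of Dec, Jan, Feb, Mar, Apr).
123 ÷ 7 = 17 full weeks with remainder 4, so 17 more Wednesdays after the first → 18.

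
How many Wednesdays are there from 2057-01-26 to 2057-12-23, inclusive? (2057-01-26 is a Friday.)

47

2057-01-26 is a Friday; the first Wednesday on or after it is 2057-01-31 (5 days later).
From 2057-01-31 to 2057-12-23: 0 + 28 + 31 + 30 + 31 + 30 + 31 + 31 + 30 + 31 + 30 + 23 = 326 days (rest of January, February, March, April, May, June, July, August, September, October, November, December).
326 ÷ 7 = 46 full weeks with remainder 4, so 46 more Wednesdays after the first → 47.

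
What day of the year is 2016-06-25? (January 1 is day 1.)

Days in months before June: 31 + 29 + 31 + 30 + 31 = 152.
Plus 25 days into June → day 177.

177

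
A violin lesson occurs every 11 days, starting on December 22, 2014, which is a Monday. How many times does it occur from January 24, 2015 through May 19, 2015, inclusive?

Occurrences land 11·i days after December 22, 2014 for i = 0, 1, 2, …
January 24, 2015 is 33 days after the start; 33 ÷ 11 = 3 remainder 0. First occurrence in the window: #4 on January 24, 2015 (3×11 = 33 days in).
May 19, 2015 is 148 days after the start; 148 ÷ 11 = 13 remainder 5. Last occurrence in the window: #14 on May 14, 2015.
Occurrences #4 through #14: 11 in total.

11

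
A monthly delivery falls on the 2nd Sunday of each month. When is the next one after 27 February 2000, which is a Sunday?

12 March 2000

February 2000 starts on a Tuesday; its first Sunday is the 6th, so the 2nd Sunday is the 13th — 13 February 2000.
That is not after 27 February 2000, so look at March 2000.
March 2000 starts on a Wednesday; its first Sunday is the 5th, so the 2nd Sunday is the 12th — 12 March 2000.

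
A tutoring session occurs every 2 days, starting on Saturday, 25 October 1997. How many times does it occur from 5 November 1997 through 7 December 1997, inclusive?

Occurrences land 2·i days after 25 October 1997 for i = 0, 1, 2, …
5 November 1997 is 11 days after the start; 11 ÷ 2 = 5 remainder 1; since the remainder is 1, round up to i = 6. First occurrence in the window: #7 on 6 November 1997 (6×2 = 12 days in).
7 December 1997 is 43 days after the start; 43 ÷ 2 = 21 remainder 1. Last occurrence in the window: #22 on 6 December 1997.
Occurrences #7 through #22: 16 in total.

16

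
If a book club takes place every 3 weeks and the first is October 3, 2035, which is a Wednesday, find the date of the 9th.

The 9th occurrence is 8 intervals after the first: 8 × 21 = 168 days after October 3, 2035.
October has 31 days — 28 days to the end of October leaves 140.
November has 30 days (110 left).
December has 31 days (79 left).
January has 31 days (48 left).
February has 29 days (19 left).
19 days into March → March 19, 2036.

March 19, 2036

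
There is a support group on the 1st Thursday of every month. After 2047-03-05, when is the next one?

2047-03-07

March 2047 starts on a Friday, so its 1st Thursday is 2047-03-07 (6 days in).
2047-03-07 is after 2047-03-05, so that is the next one.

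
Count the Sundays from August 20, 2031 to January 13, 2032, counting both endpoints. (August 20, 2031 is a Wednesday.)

21

August 20, 2031 is a Wednesday; the first Sunday on or after it is August 24, 2031 (4 days later).
From August 24, 2031 to January 13, 2032: 7 + 30 + 31 + 30 + 31 + 13 = 142 days (rest of August, September, October, November, December, January).
142 ÷ 7 = 20 full weeks with remainder 2, so 20 more Sundays after the first → 21.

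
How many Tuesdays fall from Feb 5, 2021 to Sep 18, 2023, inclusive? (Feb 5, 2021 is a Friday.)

136

Feb 5, 2021 is a Friday; the first Tuesday on or after it is Feb 9, 2021 (4 days later).
From Feb 9, 2021 to Sep 18, 2023: 325 + 365 + 261 = 951 days (rest of 2021, 2022, to Sep 18, 2023 in 2023).
951 ÷ 7 = 135 full weeks with remainder 6, so 135 more Tuesdays after the first → 136.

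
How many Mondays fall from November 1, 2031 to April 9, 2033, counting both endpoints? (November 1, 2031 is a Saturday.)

November 1, 2031 is a Saturday; the first Monday on or after it is November 3, 2031 (2 days later).
From November 3, 2031 to April 9, 2033: 58 + 366 + 99 = 523 days (rest of 2031, 2032, to April 9, 2033 in 2033).
523 ÷ 7 = 74 full weeks with remainder 5, so 74 more Mondays after the first → 75.

75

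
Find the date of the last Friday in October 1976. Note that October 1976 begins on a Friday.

October 1976 begins on a Friday, so the first Friday is October 1.
October 1976 has 31 days. Adding weeks: 1, 8, 15, 22, 29 — the last one ≤ 31 is the 29th.

1976-10-29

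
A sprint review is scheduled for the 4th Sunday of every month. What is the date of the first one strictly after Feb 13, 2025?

Feb 2025 starts on a Saturday; its first Sunday is the 2nd, so the 4th Sunday is the 23rd — Feb 23, 2025.
Feb 23, 2025 is after Feb 13, 2025, so that is the next one.

Feb 23, 2025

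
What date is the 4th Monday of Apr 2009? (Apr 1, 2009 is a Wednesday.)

Apr 27, 2009

Apr 2009 begins on a Wednesday, so the first Monday is Apr 6 (5 days later).
The 4th Monday is 3 weeks later: 6 + 21 = 27.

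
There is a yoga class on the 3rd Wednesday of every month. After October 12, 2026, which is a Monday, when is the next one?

October 2026 starts on a Thursday; its first Wednesday is the 7th, so the 3rd Wednesday is the 21st — October 21, 2026.
October 21, 2026 is after October 12, 2026, so that is the next one.

October 21, 2026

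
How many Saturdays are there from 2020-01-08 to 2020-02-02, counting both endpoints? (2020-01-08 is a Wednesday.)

4

2020-01-08 is a Wednesday; the first Saturday on or after it is 2020-01-11 (3 days later).
From 2020-01-11 to 2020-02-02: 20 + 2 = 22 days (rest of January, February).
22 ÷ 7 = 3 full weeks with remainder 1, so 3 more Saturdays after the first → 4.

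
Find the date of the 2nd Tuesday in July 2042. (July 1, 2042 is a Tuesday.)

July 2042 begins on a Tuesday, so the first Tuesday is July 1.
The 2nd Tuesday is 1 weeks later: 1 + 7 = 8.

July 8, 2042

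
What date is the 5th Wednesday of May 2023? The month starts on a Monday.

May 2023 begins on a Monday, so the first Wednesday is May 3 (2 days later).
The 5th Wednesday is 4 weeks later: 3 + 28 = 31.

31 May 2023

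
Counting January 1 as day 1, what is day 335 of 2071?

Jan has 31 days (335 − 31 = 304 remain).
Feb has 28 days (304 − 28 = 276 remain).
Mar has 31 days (276 − 31 = 245 remain).
Apr has 30 days (245 − 30 = 215 remain).
May has 31 days (215 − 31 = 184 remain).
Jun has 30 days (184 − 30 = 154 remain).
Jul has 31 days (154 − 31 = 123 remain).
Aug has 31 days (123 − 31 = 92 remain).
Sep has 30 days (92 − 30 = 62 remain).
Oct has 31 days (62 − 31 = 31 remain).
Nov has 30 days (31 − 30 = 1 remain).
1 into Dec → Dec 1.

Dec 1, 2071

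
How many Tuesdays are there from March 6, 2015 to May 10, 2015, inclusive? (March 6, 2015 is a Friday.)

March 6, 2015 is a Friday; the first Tuesday on or after it is March 10, 2015 (4 days later).
From March 10, 2015 to May 10, 2015: 21 + 30 + 10 = 61 days (rest of March, April, May).
61 ÷ 7 = 8 full weeks with remainder 5, so 8 more Tuesdays after the first → 9.

9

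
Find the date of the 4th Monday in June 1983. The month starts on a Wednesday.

June 1983 begins on a Wednesday, so the first Monday is June 6 (5 days later).
The 4th Monday is 3 weeks later: 6 + 21 = 27.

1983-06-27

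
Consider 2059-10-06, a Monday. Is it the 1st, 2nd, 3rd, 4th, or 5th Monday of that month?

1st

Day 6 falls in week ⌈6/7⌉ of the month.
Days 1–7 hold the 1st Monday, 8–14 the 2nd, 15–21 the 3rd, 22–28 the 4th, 29–31 the 5th.
6 is in the range for the 1st.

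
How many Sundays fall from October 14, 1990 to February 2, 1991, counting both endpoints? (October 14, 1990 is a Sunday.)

16

October 14, 1990 is a Sunday; the first Sunday on or after it is October 14, 1990.
From October 14, 1990 to February 2, 1991: 17 + 30 + 31 + 31 + 2 = 111 days (rest of October, November, December, January, February).
111 ÷ 7 = 15 full weeks with remainder 6, so 15 more Sundays after the first → 16.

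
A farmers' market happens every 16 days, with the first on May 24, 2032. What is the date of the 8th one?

September 13, 2032

The 8th occurrence is 7 intervals after the first: 7 × 16 = 112 days after May 24, 2032.
May has 31 days — 7 days to the end of May leaves 105.
June has 30 days (75 left).
July has 31 days (44 left).
August has 31 days (13 left).
13 days into September → September 13, 2032.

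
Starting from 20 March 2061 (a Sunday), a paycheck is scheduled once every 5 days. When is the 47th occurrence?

The 47th occurrence is 46 intervals after the first: 46 × 5 = 230 days after 20 March 2061.
March has 31 days — 11 days to the end of March leaves 219.
April has 30 days (189 left).
May has 31 days (158 left).
June has 30 days (128 left).
July has 31 days (97 left).
August has 31 days (66 left).
September has 30 days (36 left).
October has 31 days (5 left).
5 days into November → 5 November 2061.

5 November 2061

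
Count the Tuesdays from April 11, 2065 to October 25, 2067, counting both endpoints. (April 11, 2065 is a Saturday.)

133

April 11, 2065 is a Saturday; the first Tuesday on or after it is April 14, 2065 (3 days later).
From April 14, 2065 to October 25, 2067: 261 + 365 + 298 = 924 days (rest of 2065, 2066, to October 25, 2067 in 2067).
924 ÷ 7 = 132 full weeks with remainder 0, so 132 more Tuesdays after the first → 133.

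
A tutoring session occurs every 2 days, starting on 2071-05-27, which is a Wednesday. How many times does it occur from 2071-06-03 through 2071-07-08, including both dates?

Occurrences land 2·i days after 2071-05-27 for i = 0, 1, 2, …
2071-06-03 is 7 days after the start; 7 ÷ 2 = 3 remainder 1; since the remainder is 1, round up to i = 4. First occurrence in the window: #5 on 2071-06-04 (4×2 = 8 days in).
2071-07-08 is 42 days after the start; 42 ÷ 2 = 21 remainder 0. Last occurrence in the window: #22 on 2071-07-08.
Occurrences #5 through #22: 18 in total.

18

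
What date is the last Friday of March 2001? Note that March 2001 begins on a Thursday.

March 2001 begins on a Thursday, so the first Friday is March 2 (1 day later).
March 2001 has 31 days. Adding weeks: 2, 9, 16, 23, 30 — the last one ≤ 31 is the 30th.

2001-03-30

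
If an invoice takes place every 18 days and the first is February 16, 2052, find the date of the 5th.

April 28, 2052

The 5th occurrence is 4 intervals after the first: 4 × 18 = 72 days after February 16, 2052.
February has 29 days — 13 days to the end of February leaves 59.
March has 31 days (28 left).
28 days into April → April 28, 2052.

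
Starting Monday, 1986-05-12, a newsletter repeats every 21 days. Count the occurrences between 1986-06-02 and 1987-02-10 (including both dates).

Occurrences land 21·i days after 1986-05-12 for i = 0, 1, 2, …
1986-06-02 is 21 days after the start; 21 ÷ 21 = 1 remainder 0. First occurrence in the window: #2 on 1986-06-02 (1×21 = 21 days in).
1987-02-10 is 274 days after the start; 274 ÷ 21 = 13 remainder 1. Last occurrence in the window: #14 on 1987-02-09.
Occurrences #2 through #14: 13 in total.

13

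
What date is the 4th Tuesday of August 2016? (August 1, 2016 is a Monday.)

23 August 2016

August 2016 begins on a Monday, so the first Tuesday is August 2 (1 day later).
The 4th Tuesday is 3 weeks later: 2 + 21 = 23.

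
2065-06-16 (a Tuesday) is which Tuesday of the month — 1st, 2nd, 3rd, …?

Day 16 falls in week ⌈16/7⌉ of the month.
Days 1–7 hold the 1st Tuesday, 8–14 the 2nd, 15–21 the 3rd, 22–28 the 4th, 29–31 the 5th.
16 is in the range for the 3rd.

3rd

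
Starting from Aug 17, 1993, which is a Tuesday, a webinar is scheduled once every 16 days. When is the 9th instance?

Dec 23, 1993

The 9th occurrence is 8 intervals after the first: 8 × 16 = 128 days after Aug 17, 1993.
Aug has 31 days — 14 days to the end of Aug leaves 114.
Sep has 30 days (84 left).
Oct has 31 days (53 left).
Nov has 30 days (23 left).
23 days into Dec → Dec 23, 1993.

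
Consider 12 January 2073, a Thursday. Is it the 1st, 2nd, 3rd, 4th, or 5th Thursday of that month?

Day 12 falls in week ⌈12/7⌉ of the month.
Days 1–7 hold the 1st Thursday, 8–14 the 2nd, 15–21 the 3rd, 22–28 the 4th, 29–31 the 5th.
12 is in the range for the 2nd.

2nd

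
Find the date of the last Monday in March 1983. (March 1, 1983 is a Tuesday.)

1983-03-28

March 1983 begins on a Tuesday, so the first Monday is March 7 (6 days later).
March 1983 has 31 days. Adding weeks: 7, 14, 21, 28 — the last one ≤ 31 is the 28th.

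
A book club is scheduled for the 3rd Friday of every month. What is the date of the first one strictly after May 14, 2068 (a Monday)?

May 2068 starts on a Tuesday; its first Friday is the 4th, so the 3rd Friday is the 18th — May 18, 2068.
May 18, 2068 is after May 14, 2068, so that is the next one.

May 18, 2068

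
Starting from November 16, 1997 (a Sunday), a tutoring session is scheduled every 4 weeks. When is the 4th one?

The 4th occurrence is 3 intervals after the first: 3 × 28 = 84 days after November 16, 1997.
November has 30 days — 14 days to the end of November leaves 70.
December has 31 days (39 left).
January has 31 days (8 left).
8 days into February → February 8, 1998.

February 8, 1998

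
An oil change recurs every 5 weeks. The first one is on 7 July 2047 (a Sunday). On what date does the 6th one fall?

The 6th occurrence is 5 intervals after the first: 5 × 35 = 175 days after 7 July 2047.
July has 31 days — 24 days to the end of July leaves 151.
August has 31 days (120 left).
September has 30 days (90 left).
October has 31 days (59 left).
November has 30 days (29 left).
29 days into December → 29 December 2047.

29 December 2047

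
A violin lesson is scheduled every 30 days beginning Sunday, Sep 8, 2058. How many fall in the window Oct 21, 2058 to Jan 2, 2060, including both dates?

15

Occurrences land 30·i days after Sep 8, 2058 for i = 0, 1, 2, …
Oct 21, 2058 is 43 days after the start; 43 ÷ 30 = 1 remainder 13; since the remainder is 13, round up to i = 2. First occurrence in the window: #3 on Nov 7, 2058 (2×30 = 60 days in).
Jan 2, 2060 is 481 days after the start; 481 ÷ 30 = 16 remainder 1. Last occurrence in the window: #17 on Jan 1, 2060.
Occurrences #3 through #17: 15 in total.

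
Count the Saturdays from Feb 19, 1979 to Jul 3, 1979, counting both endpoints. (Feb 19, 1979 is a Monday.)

19

Feb 19, 1979 is a Monday; the first Saturday on or after it is Feb 24, 1979 (5 days later).
From Feb 24, 1979 to Jul 3, 1979: 4 + 31 + 30 + 31 + 30 + 3 = 129 days (rest of Feb, Mar, Apr, May, Jun, Jul).
129 ÷ 7 = 18 full weeks with remainder 3, so 18 more Saturdays after the first → 19.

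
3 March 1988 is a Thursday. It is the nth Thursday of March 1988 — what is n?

1st

Day 3 falls in week ⌈3/7⌉ of the month.
Days 1–7 hold the 1st Thursday, 8–14 the 2nd, 15–21 the 3rd, 22–28 the 4th, 29–31 the 5th.
3 is in the range for the 1st.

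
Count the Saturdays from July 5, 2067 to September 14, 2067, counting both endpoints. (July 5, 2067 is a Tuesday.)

July 5, 2067 is a Tuesday; the first Saturday on or after it is July 9, 2067 (4 days later).
From July 9, 2067 to September 14, 2067: 22 + 31 + 14 = 67 days (rest of July, August, September).
67 ÷ 7 = 9 full weeks with remainder 4, so 9 more Saturdays after the first → 10.

10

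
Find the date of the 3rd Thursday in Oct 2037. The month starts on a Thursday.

Oct 2037 begins on a Thursday, so the first Thursday is Oct 1.
The 3rd Thursday is 2 weeks later: 1 + 14 = 15.

Oct 15, 2037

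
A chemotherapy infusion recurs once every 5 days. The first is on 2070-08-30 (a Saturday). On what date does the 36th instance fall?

The 36th occurrence is 35 intervals after the first: 35 × 5 = 175 days after 2070-08-30.
August has 31 days — 1 day to the end of August leaves 174.
September has 30 days (144 left).
October has 31 days (113 left).
November has 30 days (83 left).
December has 31 days (52 left).
January has 31 days (21 left).
21 days into February → 2071-02-21.

2071-02-21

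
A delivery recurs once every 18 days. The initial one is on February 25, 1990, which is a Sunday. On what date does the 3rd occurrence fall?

The 3rd occurrence is 2 intervals after the first: 2 × 18 = 36 days after February 25, 1990.
February has 28 days — 3 days to the end of February leaves 33.
March has 31 days (2 left).
2 days into April → April 2, 1990.

April 2, 1990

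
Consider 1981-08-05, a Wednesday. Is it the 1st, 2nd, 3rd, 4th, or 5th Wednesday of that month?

Day 5 falls in week ⌈5/7⌉ of the month.
Days 1–7 hold the 1st Wednesday, 8–14 the 2nd, 15–21 the 3rd, 22–28 the 4th, 29–31 the 5th.
5 is in the range for the 1st.

1st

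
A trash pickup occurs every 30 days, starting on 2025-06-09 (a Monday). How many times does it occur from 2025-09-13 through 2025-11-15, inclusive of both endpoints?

2

Occurrences land 30·i days after 2025-06-09 for i = 0, 1, 2, …
2025-09-13 is 96 days after the start; 96 ÷ 30 = 3 remainder 6; since the remainder is 6, round up to i = 4. First occurrence in the window: #5 on 2025-10-07 (4×30 = 120 days in).
2025-11-15 is 159 days after the start; 159 ÷ 30 = 5 remainder 9. Last occurrence in the window: #6 on 2025-11-06.
Occurrences #5 through #6: 2 in total.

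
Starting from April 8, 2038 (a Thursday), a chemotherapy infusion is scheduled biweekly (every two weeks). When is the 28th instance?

The 28th occurrence is 27 intervals after the first: 27 × 14 = 378 days after April 8, 2038.
April has 30 days — 22 days to the end of April leaves 356.
May has 31 days (325 left).
June has 30 days (295 left).
July has 31 days (264 left).
August has 31 days (233 left).
September has 30 days (203 left).
October has 31 days (172 left).
November has 30 days (142 left).
December has 31 days (111 left).
January has 31 days (80 left).
February has 28 days (52 left).
March has 31 days (21 left).
21 days into April → April 21, 2039.

April 21, 2039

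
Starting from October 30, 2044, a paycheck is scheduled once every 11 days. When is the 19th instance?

The 19th occurrence is 18 intervals after the first: 18 × 11 = 198 days after October 30, 2044.
October has 31 days — 1 day to the end of October leaves 197.
November has 30 days (167 left).
December has 31 days (136 left).
January has 31 days (105 left).
February has 28 days (77 left).
March has 31 days (46 left).
April has 30 days (16 left).
16 days into May → May 16, 2045.

May 16, 2045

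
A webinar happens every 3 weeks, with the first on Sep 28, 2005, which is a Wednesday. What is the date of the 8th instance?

Feb 22, 2006

The 8th occurrence is 7 intervals after the first: 7 × 21 = 147 days after Sep 28, 2005.
Sep has 30 days — 2 days to the end of Sep leaves 145.
Oct has 31 days (114 left).
Nov has 30 days (84 left).
Dec has 31 days (53 left).
Jan has 31 days (22 left).
22 days into Feb → Feb 22, 2006.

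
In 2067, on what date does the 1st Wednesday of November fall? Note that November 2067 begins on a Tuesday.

November 2067 begins on a Tuesday, so the first Wednesday is November 2 (1 day later).

2067-11-02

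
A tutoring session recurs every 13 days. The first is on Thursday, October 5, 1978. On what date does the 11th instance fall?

The 11th occurrence is 10 intervals after the first: 10 × 13 = 130 days after October 5, 1978.
October has 31 days — 26 days to the end of October leaves 104.
November has 30 days (74 left).
December has 31 days (43 left).
January has 31 days (12 left).
12 days into February → February 12, 1979.

February 12, 1979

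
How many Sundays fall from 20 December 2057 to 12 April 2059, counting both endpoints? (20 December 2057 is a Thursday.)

20 December 2057 is a Thursday; the first Sunday on or after it is 23 December 2057 (3 days later).
From 23 December 2057 to 12 April 2059: 8 + 365 + 102 = 475 days (rest of 2057, 2058, to 12 April 2059 in 2059).
475 ÷ 7 = 67 full weeks with remainder 6, so 67 more Sundays after the first → 68.

68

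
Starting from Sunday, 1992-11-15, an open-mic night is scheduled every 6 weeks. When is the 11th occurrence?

The 11th occurrence is 10 intervals after the first: 10 × 42 = 420 days after 1992-11-15.
November has 30 days — 15 days to the end of November leaves 405.
From end of November to end of 1992 is 31 days (374 left).
1993 has 365 days (9 left).
9 days into January → 1994-01-09.

1994-01-09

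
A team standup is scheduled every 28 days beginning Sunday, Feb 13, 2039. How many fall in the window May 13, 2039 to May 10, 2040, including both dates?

13

Occurrences land 28·i days after Feb 13, 2039 for i = 0, 1, 2, …
May 13, 2039 is 89 days after the start; 89 ÷ 28 = 3 remainder 5; since the remainder is 5, round up to i = 4. First occurrence in the window: #5 on Jun 5, 2039 (4×28 = 112 days in).
May 10, 2040 is 452 days after the start; 452 ÷ 28 = 16 remainder 4. Last occurrence in the window: #17 on May 6, 2040.
Occurrences #5 through #17: 13 in total.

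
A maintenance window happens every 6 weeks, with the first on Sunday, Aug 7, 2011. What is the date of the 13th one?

The 13th occurrence is 12 intervals after the first: 12 × 42 = 504 days after Aug 7, 2011.
Aug has 31 days — 24 days to the end of Aug leaves 480.
From end of Aug to end of 2011 is 122 days (358 left).
Jan has 31 days (327 left).
Feb has 29 days (298 left).
Mar has 31 days (267 left).
Apr has 30 days (237 left).
May has 31 days (206 left).
Jun has 30 days (176 left).
Jul has 31 days (145 left).
Aug has 31 days (114 left).
Sep has 30 days (84 left).
Oct has 31 days (53 left).
Nov has 30 days (23 left).
23 days into Dec → Dec 23, 2012.

Dec 23, 2012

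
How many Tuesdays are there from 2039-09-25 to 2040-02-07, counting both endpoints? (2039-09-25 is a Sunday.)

2039-09-25 is a Sunday; the first Tuesday on or after it is 2039-09-27 (2 days later).
From 2039-09-27 to 2040-02-07: 3 + 31 + 30 + 31 + 31 + 7 = 133 days (rest of September, October, November, December, January, February).
133 ÷ 7 = 19 full weeks with remainder 0, so 19 more Tuesdays after the first → 20.

20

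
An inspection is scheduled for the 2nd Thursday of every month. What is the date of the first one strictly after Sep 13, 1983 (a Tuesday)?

Oct 13, 1983

Sep 1983 starts on a Thursday; its first Thursday is the 1st, so the 2nd Thursday is the 8th — Sep 8, 1983.
That is not after Sep 13, 1983, so look at Oct 1983.
Oct 1983 starts on a Saturday; its first Thursday is the 6th, so the 2nd Thursday is the 13th — Oct 13, 1983.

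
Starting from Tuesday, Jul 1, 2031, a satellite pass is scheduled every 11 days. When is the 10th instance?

Oct 8, 2031

The 10th occurrence is 9 intervals after the first: 9 × 11 = 99 days after Jul 1, 2031.
Jul has 31 days — 30 days to the end of Jul leaves 69.
Aug has 31 days (38 left).
Sep has 30 days (8 left).
8 days into Oct → Oct 8, 2031.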